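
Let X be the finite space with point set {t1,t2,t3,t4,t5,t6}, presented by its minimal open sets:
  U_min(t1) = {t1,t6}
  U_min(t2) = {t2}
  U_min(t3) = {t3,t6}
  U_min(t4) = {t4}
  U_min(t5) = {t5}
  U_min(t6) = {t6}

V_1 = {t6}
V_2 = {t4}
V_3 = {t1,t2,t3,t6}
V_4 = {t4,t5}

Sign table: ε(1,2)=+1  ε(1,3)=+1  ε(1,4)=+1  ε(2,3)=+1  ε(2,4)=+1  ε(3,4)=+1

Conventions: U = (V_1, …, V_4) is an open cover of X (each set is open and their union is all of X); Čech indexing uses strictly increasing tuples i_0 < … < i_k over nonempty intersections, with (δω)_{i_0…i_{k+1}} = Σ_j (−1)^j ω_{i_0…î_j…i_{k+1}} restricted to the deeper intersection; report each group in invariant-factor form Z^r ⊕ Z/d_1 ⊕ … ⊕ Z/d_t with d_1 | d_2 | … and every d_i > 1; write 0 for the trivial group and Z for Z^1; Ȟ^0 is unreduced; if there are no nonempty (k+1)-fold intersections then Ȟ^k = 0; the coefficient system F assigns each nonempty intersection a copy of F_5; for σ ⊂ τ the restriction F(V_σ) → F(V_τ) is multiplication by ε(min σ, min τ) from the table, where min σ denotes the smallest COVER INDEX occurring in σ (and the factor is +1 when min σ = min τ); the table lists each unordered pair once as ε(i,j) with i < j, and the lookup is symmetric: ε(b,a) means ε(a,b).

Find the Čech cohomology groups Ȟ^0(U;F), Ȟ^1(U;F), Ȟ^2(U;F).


Ȟ^0 ≅ Z/5 ⊕ Z/5,  Ȟ^1 ≅ 0,  Ȟ^2 ≅ 0

nerve of the cover:
  V13={t6} V24={t4}
C dims 4,2; δ0: rk_F5 2
Ȟ^0 = (4 − 2) − 0 = 2, so Ȟ^0 ≅ Z/5 ⊕ Z/5
Ȟ^1 = (2 − 0) − 2 = 0, so Ȟ^1 ≅ 0
Ȟ^2 = (0 − 0) − 0 = 0, so Ȟ^2 ≅ 0


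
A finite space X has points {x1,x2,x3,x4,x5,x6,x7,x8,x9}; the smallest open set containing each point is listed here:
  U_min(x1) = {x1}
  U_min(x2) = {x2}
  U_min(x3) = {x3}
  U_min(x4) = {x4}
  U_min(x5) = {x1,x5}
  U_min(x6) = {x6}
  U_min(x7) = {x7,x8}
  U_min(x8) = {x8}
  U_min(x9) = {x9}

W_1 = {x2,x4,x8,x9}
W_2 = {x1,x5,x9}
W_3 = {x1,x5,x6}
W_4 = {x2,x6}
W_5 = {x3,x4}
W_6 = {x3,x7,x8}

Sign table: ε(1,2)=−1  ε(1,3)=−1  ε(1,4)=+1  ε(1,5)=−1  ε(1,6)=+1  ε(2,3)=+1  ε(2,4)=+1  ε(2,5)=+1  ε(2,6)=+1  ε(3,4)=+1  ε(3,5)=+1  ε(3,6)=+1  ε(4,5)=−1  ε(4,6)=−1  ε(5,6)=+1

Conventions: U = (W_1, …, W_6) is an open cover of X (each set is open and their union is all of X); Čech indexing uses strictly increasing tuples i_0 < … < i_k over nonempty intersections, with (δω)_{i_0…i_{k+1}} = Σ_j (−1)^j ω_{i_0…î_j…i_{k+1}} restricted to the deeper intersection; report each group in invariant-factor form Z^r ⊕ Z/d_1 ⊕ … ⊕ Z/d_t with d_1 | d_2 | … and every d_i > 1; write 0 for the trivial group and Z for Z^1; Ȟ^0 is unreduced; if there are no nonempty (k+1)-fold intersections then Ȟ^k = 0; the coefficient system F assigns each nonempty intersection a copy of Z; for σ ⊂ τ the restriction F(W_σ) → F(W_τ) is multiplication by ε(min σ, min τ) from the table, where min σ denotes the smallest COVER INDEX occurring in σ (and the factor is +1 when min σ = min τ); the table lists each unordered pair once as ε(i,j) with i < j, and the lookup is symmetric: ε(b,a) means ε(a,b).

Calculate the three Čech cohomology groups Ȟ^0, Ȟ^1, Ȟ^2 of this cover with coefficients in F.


Ȟ^0 = 0,  Ȟ^1 = Z ⊕ Z/2,  Ȟ^2 = 0

cover nerve:
  W12={x9} W14={x2} W15={x4} W16={x8} W23={x1,x5} W34={x6} W56={x3}
C dims 6,7; δ0: rk 6, SNF 1^5·2
Ȟ^0: (6−6)−0=0 ⇒ 0
Ȟ^1: (7−0)−6=1 plus torsion [2] ⇒ Z ⊕ Z/2
Ȟ^2: (0−0)−0=0 ⇒ 0


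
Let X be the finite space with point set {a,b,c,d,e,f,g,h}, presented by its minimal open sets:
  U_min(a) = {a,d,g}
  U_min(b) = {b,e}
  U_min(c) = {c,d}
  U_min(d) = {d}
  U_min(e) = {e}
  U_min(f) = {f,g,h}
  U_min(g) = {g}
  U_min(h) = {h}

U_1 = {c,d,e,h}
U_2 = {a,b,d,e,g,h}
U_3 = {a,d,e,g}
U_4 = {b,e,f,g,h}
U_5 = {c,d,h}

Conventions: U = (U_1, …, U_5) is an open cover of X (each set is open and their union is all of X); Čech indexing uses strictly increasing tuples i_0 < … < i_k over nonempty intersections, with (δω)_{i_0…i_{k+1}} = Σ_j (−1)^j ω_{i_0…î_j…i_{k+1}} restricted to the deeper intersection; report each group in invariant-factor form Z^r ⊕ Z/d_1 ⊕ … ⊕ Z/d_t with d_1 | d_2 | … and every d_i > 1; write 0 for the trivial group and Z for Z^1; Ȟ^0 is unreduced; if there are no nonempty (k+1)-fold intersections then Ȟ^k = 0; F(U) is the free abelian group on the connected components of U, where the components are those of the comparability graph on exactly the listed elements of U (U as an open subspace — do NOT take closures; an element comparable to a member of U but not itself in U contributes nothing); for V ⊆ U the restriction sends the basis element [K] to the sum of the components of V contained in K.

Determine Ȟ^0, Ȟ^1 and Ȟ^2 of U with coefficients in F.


Ȟ^0 ≅ Z^2; Ȟ^1 ≅ 0; Ȟ^2 ≅ 0

intersection data:
  U12={d,e,h} U13={d,e} U14={e,h} U15={c,d,h} U23={a,d,e,g} U24={b,e,g,h} U25={d,h} U34={e,g} U35={d} U45={h}
  U123={d,e} U124={e,h} U125={d,h} U134={e} U135={d} U145={h} U234={e,g} U235={d} U245={h}
  U1234={e} U1235={d} U1245={h}
components per intersection:
  U1: {c,d} {e} {h}
  U2: {a,d,g} {b,e} {h}
  U3: {a,d,g} {e}
  U4: {b,e} {f,g,h}
  U5: {c,d} {h}
  U12: {d} {e} {h}
  U13: {d} {e}
  U14: {e} {h}
  U15: {c,d} {h}
  U23: {a,d,g} {e}
  U24: {b,e} {g} {h}
  U25: {d} {h}
  U34: {e} {g}
  U35: {d}
  U45: {h}
  U123: {d} {e}
  U124: {e} {h}
  U125: {d} {h}
  U134: {e}
  U135: {d}
  U145: {h}
  U234: {e} {g}
  U235: {d}
  U245: {h}
  U1234: {e}
  U1235: {d}
  U1245: {h}
C dims 12,20,13,3; δ0: rk 10, SNF 1^10; δ1: rk 10, SNF 1^10; δ2: rk 3, SNF 1^3
Ȟ^0 = (12 − 10) − 0 = 2, so Ȟ^0 ≅ Z^2
Ȟ^1 = (20 − 10) − 10 = 0, so Ȟ^1 ≅ 0
Ȟ^2 = (13 − 3) − 10 = 0, so Ȟ^2 ≅ 0


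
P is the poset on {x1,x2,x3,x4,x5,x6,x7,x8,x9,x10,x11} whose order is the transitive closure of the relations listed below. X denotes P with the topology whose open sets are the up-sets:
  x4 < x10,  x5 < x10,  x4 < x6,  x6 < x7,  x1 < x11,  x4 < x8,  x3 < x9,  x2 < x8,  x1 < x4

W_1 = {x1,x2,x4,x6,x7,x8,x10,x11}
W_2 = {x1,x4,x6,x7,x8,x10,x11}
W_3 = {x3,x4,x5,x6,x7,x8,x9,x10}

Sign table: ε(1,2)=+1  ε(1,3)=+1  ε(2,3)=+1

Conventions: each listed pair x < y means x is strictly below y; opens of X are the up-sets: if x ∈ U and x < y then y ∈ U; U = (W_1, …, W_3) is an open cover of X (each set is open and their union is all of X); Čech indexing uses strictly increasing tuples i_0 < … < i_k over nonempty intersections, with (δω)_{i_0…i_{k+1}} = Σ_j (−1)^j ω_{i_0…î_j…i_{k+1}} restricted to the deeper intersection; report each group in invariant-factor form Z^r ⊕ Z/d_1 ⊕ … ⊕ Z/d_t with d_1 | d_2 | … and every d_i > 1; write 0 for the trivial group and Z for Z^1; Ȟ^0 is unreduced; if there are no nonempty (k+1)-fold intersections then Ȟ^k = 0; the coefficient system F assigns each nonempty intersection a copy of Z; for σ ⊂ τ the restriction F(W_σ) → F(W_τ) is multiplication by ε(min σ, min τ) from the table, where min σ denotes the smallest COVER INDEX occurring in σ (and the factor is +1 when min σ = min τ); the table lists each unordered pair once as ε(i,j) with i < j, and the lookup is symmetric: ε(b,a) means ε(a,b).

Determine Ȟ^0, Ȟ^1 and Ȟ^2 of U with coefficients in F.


Ȟ^0 ≅ Z; Ȟ^1 ≅ 0; Ȟ^2 ≅ 0

intersection data:
  W12={x1,x4,x6,x7,x8,x10,x11} W13={x4,x6,x7,x8,x10} W23={x4,x6,x7,x8,x10}
  W123={x4,x6,x7,x8,x10}
C dims 3,3,1; δ0: rk 2, SNF 1^2; δ1: rk 1, SNF 1^1
Ȟ^0 = (3 − 2) − 0 = 1, so Ȟ^0 ≅ Z
Ȟ^1 = (3 − 1) − 2 = 0, so Ȟ^1 ≅ 0
Ȟ^2 = (1 − 0) − 1 = 0, so Ȟ^2 ≅ 0


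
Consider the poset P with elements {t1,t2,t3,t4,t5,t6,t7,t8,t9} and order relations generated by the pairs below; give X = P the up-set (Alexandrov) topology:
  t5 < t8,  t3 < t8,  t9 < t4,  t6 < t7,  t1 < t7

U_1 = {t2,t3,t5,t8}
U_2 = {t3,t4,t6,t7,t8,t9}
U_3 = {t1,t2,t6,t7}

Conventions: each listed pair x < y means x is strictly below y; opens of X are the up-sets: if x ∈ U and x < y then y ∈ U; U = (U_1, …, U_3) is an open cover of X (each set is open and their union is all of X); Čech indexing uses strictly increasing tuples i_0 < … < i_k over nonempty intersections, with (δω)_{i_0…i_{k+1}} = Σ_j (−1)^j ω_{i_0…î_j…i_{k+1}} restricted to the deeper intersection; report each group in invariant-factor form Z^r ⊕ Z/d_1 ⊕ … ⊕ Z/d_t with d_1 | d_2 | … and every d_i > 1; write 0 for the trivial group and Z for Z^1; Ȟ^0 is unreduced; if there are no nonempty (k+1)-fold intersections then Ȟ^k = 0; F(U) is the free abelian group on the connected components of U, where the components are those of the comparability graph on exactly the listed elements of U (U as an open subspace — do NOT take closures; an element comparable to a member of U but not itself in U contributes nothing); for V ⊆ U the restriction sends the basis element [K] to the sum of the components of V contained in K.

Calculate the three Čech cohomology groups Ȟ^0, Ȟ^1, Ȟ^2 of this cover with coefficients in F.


nonempty overlaps:
  U12={t3,t8} U13={t2} U23={t6,t7}
components per intersection:
  U1: {t2} {t3,t5,t8}
  U2: {t3,t8} {t4,t9} {t6,t7}
  U3: {t1,t6,t7} {t2}
  U12: {t3,t8}
  U13: {t2}
  U23: {t6,t7}
C dims 7,3; δ0: rk 3, SNF 1^3
degree 0: 7−3−0 = 4 → Ȟ^0 ≅ Z^4
degree 1: 3−0−3 = 0 → Ȟ^1 ≅ 0
degree 2: 0−0−0 = 0 → Ȟ^2 ≅ 0

Ȟ^0 ≅ Z^4; Ȟ^1 ≅ 0; Ȟ^2 ≅ 0


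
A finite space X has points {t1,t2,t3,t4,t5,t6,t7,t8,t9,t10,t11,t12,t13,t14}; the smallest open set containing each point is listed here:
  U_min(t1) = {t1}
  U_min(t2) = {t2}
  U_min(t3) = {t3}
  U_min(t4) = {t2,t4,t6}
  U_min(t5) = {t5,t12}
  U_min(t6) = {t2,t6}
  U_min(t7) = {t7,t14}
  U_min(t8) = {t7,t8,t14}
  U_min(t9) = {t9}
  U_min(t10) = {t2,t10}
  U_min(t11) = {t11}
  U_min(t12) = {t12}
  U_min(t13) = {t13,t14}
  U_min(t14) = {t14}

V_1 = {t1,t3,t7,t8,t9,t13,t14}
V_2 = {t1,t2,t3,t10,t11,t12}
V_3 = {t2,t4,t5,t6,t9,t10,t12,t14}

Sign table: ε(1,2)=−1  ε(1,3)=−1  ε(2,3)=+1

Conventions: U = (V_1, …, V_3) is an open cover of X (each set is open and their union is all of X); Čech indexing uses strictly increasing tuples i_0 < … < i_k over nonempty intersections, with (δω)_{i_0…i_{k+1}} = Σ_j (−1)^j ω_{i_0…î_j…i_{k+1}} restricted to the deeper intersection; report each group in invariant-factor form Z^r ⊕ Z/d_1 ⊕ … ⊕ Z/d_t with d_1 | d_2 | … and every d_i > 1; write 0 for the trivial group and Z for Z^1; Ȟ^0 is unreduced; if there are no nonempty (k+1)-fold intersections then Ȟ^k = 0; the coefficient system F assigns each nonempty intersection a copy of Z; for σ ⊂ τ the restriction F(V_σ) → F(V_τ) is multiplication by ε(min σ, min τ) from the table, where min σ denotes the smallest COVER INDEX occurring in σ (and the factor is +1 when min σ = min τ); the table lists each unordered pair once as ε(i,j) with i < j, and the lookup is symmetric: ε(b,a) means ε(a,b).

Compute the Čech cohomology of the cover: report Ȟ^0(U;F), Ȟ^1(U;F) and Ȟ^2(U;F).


nonempty intersections:
  V12={t1,t3} V13={t9,t14} V23={t2,t10,t12}
C dims 3,3; δ0: rk 2, SNF 1^2
Ȟ^0: (3−2)−0=1 ⇒ Z
Ȟ^1: (3−0)−2=1 ⇒ Z
Ȟ^2: (0−0)−0=0 ⇒ 0

Ȟ^0 ≅ Z,  Ȟ^1 ≅ Z,  Ȟ^2 ≅ 0


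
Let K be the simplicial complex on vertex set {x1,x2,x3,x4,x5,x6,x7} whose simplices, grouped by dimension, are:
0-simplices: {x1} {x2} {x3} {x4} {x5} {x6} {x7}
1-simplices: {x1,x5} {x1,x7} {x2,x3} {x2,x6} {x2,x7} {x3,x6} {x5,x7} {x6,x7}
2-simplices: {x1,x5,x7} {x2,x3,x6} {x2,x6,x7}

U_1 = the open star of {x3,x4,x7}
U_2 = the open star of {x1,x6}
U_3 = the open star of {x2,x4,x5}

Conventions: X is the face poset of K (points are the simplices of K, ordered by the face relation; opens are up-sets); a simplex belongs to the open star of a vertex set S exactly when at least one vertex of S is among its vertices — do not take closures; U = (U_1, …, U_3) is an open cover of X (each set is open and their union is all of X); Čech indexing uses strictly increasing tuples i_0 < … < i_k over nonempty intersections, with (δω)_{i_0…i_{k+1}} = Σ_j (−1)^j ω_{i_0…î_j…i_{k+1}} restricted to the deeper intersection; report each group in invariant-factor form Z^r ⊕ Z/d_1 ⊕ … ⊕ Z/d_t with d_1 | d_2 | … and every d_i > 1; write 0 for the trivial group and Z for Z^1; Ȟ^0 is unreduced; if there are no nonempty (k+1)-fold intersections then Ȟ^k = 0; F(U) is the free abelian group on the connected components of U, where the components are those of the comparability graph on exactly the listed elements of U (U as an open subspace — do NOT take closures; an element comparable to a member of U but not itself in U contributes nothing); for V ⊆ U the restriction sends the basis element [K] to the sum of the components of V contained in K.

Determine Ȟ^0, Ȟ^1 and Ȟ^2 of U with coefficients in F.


intersection data:
  U1={{x3},{x4},{x7},{x1,x7},{x2,x3},{x2,x7},{x3,x6},{x5,x7},{x6,x7},{x1,x5,x7},{x2,x3,x6},{x2,x6,x7}} U2={{x1},{x6},{x1,x5},{x1,x7},{x2,x6},{x3,x6},{x6,x7},{x1,x5,x7},{x2,x3,x6},{x2,x6,x7}} U3={{x2},{x4},{x5},{x1,x5},{x2,x3},{x2,x6},{x2,x7},{x5,x7},{x1,x5,x7},{x2,x3,x6},{x2,x6,x7}}
  U12={{x1,x7},{x3,x6},{x6,x7},{x1,x5,x7},{x2,x3,x6},{x2,x6,x7}} U13={{x4},{x2,x3},{x2,x7},{x5,x7},{x1,x5,x7},{x2,x3,x6},{x2,x6,x7}} U23={{x1,x5},{x2,x6},{x1,x5,x7},{x2,x3,x6},{x2,x6,x7}}
  U123={{x1,x5,x7},{x2,x3,x6},{x2,x6,x7}}
components per intersection:
  U1: {{x3},{x2,x3},{x3,x6},{x2,x3,x6}} {{x4}} {{x7},{x1,x7},{x2,x7},{x5,x7},{x6,x7},{x1,x5,x7},{x2,x6,x7}}
  U2: {{x1},{x1,x5},{x1,x7},{x1,x5,x7}} {{x6},{x2,x6},{x3,x6},{x6,x7},{x2,x3,x6},{x2,x6,x7}}
  U3: {{x2},{x2,x3},{x2,x6},{x2,x7},{x2,x3,x6},{x2,x6,x7}} {{x4}} {{x5},{x1,x5},{x5,x7},{x1,x5,x7}}
  U12: {{x1,x7},{x1,x5,x7}} {{x3,x6},{x2,x3,x6}} {{x6,x7},{x2,x6,x7}}
  U13: {{x4}} {{x2,x3},{x2,x3,x6}} {{x2,x7},{x2,x6,x7}} {{x5,x7},{x1,x5,x7}}
  U23: {{x1,x5},{x1,x5,x7}} {{x2,x6},{x2,x3,x6},{x2,x6,x7}}
  U123: {{x1,x5,x7}} {{x2,x3,x6}} {{x2,x6,x7}}
C dims 8,9,3; δ0: rk 6, SNF 1^6; δ1: rk 3, SNF 1^3
Ȟ^0 = (8 − 6) − 0 = 2, so Ȟ^0 ≅ Z^2
Ȟ^1 = (9 − 3) − 6 = 0, so Ȟ^1 ≅ 0
Ȟ^2 = (3 − 0) − 3 = 0, so Ȟ^2 ≅ 0

Ȟ^0 ≅ Z^2, Ȟ^1 ≅ 0 and Ȟ^2 ≅ 0


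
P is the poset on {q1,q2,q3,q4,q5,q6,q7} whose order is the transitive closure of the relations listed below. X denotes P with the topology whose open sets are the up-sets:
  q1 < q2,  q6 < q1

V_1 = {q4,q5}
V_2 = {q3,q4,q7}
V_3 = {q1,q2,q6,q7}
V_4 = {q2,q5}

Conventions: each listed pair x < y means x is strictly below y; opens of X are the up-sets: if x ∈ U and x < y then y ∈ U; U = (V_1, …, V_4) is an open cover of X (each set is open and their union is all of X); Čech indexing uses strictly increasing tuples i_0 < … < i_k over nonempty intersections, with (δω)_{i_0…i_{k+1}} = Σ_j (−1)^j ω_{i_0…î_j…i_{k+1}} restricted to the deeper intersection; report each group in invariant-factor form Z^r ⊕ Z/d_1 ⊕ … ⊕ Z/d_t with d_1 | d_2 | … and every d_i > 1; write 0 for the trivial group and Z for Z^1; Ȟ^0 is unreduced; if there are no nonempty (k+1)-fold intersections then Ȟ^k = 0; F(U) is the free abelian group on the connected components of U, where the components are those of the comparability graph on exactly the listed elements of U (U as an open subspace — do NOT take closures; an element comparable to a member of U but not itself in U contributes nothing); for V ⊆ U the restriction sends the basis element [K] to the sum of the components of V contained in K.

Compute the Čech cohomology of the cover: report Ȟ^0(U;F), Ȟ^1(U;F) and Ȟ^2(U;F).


nonempty intersections:
  V12={q4} V14={q5} V23={q7} V34={q2}
components per intersection:
  V1: {q4} {q5}
  V2: {q3} {q4} {q7}
  V3: {q1,q2,q6} {q7}
  V4: {q2} {q5}
  V12: {q4}
  V14: {q5}
  V23: {q7}
  V34: {q2}
C dims 9,4; δ0: rk 4, SNF 1^4
Ȟ^0: (9−4)−0=5 ⇒ Z^5
Ȟ^1: (4−0)−4=0 ⇒ 0
Ȟ^2: (0−0)−0=0 ⇒ 0

Ȟ^0 ≅ Z^5, Ȟ^1 ≅ 0, Ȟ^2 ≅ 0


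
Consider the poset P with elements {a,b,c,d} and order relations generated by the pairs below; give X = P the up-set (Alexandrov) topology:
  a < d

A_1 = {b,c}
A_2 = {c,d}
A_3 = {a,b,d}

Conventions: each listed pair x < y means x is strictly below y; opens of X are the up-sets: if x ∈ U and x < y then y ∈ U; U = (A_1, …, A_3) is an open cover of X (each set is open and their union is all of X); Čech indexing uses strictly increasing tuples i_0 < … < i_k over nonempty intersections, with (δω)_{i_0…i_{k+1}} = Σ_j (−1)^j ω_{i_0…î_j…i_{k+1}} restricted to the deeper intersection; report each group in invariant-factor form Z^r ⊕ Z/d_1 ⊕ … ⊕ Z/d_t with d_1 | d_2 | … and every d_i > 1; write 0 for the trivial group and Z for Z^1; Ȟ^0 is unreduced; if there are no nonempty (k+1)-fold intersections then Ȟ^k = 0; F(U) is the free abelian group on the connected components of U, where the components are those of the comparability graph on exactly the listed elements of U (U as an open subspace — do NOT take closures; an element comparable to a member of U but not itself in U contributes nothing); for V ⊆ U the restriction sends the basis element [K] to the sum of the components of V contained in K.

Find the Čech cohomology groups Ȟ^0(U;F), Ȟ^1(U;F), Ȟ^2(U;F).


nerve of the cover:
  A12={c} A13={b} A23={d}
components per intersection:
  A1: {b} {c}
  A2: {c} {d}
  A3: {a,d} {b}
  A12: {c}
  A13: {b}
  A23: {d}
C dims 6,3; δ0: rk 3, SNF 1^3
Ȟ^0 = (6 − 3) − 0 = 3, so Ȟ^0 ≅ Z^3
Ȟ^1 = (3 − 0) − 3 = 0, so Ȟ^1 ≅ 0
Ȟ^2 = (0 − 0) − 0 = 0, so Ȟ^2 ≅ 0

Ȟ^0 = Z^3, Ȟ^1 = 0 and Ȟ^2 = 0


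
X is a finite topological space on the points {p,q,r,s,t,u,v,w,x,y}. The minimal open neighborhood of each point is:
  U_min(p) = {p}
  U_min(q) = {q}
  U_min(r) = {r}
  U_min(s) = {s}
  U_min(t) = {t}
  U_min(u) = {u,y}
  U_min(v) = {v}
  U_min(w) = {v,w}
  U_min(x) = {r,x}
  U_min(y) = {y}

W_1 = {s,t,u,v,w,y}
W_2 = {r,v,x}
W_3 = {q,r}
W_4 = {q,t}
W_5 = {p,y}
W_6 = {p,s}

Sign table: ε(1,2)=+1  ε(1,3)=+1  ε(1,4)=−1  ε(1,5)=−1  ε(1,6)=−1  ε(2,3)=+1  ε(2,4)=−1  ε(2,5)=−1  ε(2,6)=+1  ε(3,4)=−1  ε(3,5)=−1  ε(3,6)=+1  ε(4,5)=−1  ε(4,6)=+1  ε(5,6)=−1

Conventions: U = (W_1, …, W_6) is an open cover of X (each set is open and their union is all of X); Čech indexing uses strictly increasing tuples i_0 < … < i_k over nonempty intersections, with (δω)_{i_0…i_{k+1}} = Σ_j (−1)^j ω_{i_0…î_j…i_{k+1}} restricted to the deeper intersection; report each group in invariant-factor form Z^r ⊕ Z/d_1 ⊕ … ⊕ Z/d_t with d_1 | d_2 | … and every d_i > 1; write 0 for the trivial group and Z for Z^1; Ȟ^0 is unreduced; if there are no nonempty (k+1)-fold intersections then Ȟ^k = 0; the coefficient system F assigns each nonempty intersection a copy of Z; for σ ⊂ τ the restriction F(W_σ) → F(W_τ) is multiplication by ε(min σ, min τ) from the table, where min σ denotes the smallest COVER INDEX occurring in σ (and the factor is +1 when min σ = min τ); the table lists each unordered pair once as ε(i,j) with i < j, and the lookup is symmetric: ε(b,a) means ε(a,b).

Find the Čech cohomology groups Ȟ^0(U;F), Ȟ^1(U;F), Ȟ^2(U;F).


Ȟ^0 = 0; Ȟ^1 = Z ⊕ Z/2; Ȟ^2 = 0

cover nerve:
  W12={v} W14={t} W15={y} W16={s} W23={r} W34={q} W56={p}
C dims 6,7; δ0: rk 6, SNF 1^5·2
Ȟ^0: (6−6)−0=0 ⇒ 0
Ȟ^1: (7−0)−6=1 plus torsion [2] ⇒ Z ⊕ Z/2
Ȟ^2: (0−0)−0=0 ⇒ 0


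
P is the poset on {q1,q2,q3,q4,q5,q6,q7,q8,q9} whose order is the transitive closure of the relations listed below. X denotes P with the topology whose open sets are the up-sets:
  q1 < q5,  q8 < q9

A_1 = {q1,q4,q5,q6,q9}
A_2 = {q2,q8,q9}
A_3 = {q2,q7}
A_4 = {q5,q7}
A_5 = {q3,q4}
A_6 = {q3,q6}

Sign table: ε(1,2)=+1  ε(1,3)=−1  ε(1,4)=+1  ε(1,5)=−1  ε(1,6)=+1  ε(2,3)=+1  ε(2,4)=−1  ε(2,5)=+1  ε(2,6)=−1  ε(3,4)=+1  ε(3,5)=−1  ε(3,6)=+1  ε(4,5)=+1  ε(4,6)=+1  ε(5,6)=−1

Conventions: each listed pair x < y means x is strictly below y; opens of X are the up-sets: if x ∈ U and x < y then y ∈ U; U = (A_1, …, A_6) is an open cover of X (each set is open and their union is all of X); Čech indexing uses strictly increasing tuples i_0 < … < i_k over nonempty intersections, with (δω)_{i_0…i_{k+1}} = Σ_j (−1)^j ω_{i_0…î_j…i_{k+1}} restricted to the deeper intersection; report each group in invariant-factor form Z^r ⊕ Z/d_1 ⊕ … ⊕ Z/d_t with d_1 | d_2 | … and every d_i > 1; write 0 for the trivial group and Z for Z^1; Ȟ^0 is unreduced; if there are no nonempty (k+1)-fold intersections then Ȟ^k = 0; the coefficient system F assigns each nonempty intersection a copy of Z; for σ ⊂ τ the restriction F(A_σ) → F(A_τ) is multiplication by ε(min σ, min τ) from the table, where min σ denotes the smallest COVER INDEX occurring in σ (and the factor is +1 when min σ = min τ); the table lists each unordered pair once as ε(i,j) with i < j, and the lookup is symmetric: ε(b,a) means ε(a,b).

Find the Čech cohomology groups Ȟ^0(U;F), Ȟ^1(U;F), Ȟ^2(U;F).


Ȟ^0 = Z, Ȟ^1 = Z^2, Ȟ^2 = 0

nerve simplices:
  A12={q9} A14={q5} A15={q4} A16={q6} A23={q2} A34={q7} A56={q3}
C dims 6,7; δ0: rk 5, SNF 1^5
degree 0: 6−5−0 = 1 → Ȟ^0 ≅ Z
degree 1: 7−0−5 = 2 → Ȟ^1 ≅ Z^2
degree 2: 0−0−0 = 0 → Ȟ^2 ≅ 0


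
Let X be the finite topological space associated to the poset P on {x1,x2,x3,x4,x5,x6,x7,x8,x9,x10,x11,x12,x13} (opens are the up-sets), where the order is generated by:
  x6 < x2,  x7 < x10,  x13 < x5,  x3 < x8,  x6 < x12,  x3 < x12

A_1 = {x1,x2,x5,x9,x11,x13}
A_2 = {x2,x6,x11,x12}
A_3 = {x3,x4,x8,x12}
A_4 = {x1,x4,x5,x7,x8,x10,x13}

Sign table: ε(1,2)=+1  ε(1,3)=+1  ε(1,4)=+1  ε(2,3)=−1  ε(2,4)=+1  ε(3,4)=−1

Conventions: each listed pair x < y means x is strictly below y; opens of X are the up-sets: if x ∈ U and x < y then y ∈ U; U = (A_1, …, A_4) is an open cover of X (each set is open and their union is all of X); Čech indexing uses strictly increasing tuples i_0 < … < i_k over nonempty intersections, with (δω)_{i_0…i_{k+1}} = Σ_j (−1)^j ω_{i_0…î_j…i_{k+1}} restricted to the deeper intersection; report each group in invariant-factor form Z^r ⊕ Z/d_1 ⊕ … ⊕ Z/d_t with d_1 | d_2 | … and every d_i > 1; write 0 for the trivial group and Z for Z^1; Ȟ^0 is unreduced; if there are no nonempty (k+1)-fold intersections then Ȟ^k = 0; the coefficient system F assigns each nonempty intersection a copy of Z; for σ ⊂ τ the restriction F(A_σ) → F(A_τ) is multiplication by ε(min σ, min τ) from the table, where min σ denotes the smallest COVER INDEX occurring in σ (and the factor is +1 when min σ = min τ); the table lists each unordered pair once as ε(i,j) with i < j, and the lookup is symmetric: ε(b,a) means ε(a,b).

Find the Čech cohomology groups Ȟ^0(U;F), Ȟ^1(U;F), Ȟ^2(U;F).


Ȟ^0(U;F) ≅ Z,  Ȟ^1(U;F) ≅ Z,  Ȟ^2(U;F) ≅ 0

nonempty overlaps:
  A12={x2,x11} A14={x1,x5,x13} A23={x12} A34={x4,x8}
C dims 4,4; δ0: rk 3, SNF 1^3
degree 0: 4−3−0 = 1 → Ȟ^0 ≅ Z
degree 1: 4−0−3 = 1 → Ȟ^1 ≅ Z
degree 2: 0−0−0 = 0 → Ȟ^2 ≅ 0


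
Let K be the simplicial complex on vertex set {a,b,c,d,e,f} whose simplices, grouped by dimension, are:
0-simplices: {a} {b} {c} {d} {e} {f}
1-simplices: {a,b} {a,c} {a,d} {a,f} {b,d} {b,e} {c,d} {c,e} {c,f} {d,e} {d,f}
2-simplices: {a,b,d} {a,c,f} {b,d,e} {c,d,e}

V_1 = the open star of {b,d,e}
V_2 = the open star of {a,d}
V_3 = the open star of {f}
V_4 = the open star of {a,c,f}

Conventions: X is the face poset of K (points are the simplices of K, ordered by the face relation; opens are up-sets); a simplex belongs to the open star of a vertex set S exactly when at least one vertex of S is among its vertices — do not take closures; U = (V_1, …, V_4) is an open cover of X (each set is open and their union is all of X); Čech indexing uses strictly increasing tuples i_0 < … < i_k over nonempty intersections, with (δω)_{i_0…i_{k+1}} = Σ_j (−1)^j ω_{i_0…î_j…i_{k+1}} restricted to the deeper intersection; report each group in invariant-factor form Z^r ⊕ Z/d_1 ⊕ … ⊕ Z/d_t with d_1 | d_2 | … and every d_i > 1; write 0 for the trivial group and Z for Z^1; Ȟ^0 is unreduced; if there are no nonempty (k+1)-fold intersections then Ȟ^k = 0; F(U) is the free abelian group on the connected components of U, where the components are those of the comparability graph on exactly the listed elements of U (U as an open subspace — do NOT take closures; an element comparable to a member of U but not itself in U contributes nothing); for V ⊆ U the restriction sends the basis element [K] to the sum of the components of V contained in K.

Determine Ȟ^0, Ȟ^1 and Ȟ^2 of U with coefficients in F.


Ȟ^0 = Z, Ȟ^1 = Z^2, Ȟ^2 = 0

nerve simplices:
  V1={{b},{d},{e},{a,b},{a,d},{b,d},{b,e},{c,d},{c,e},{d,e},{d,f},{a,b,d},{b,d,e},{c,d,e}} V2={{a},{d},{a,b},{a,c},{a,d},{a,f},{b,d},{c,d},{d,e},{d,f},{a,b,d},{a,c,f},{b,d,e},{c,d,e}} V3={{f},{a,f},{c,f},{d,f},{a,c,f}} V4={{a},{c},{f},{a,b},{a,c},{a,d},{a,f},{c,d},{c,e},{c,f},{d,f},{a,b,d},{a,c,f},{c,d,e}}
  V12={{d},{a,b},{a,d},{b,d},{c,d},{d,e},{d,f},{a,b,d},{b,d,e},{c,d,e}} V13={{d,f}} V14={{a,b},{a,d},{c,d},{c,e},{d,f},{a,b,d},{c,d,e}} V23={{a,f},{d,f},{a,c,f}} V24={{a},{a,b},{a,c},{a,d},{a,f},{c,d},{d,f},{a,b,d},{a,c,f},{c,d,e}} V34={{f},{a,f},{c,f},{d,f},{a,c,f}}
  V123={{d,f}} V124={{a,b},{a,d},{c,d},{d,f},{a,b,d},{c,d,e}} V134={{d,f}} V234={{a,f},{d,f},{a,c,f}}
  V1234={{d,f}}
components per intersection:
  V1: {{b},{d},{e},{a,b},{a,d},{b,d},{b,e},{c,d},{c,e},{d,e},{d,f},{a,b,d},{b,d,e},{c,d,e}}
  V2: {{a},{d},{a,b},{a,c},{a,d},{a,f},{b,d},{c,d},{d,e},{d,f},{a,b,d},{a,c,f},{b,d,e},{c,d,e}}
  V3: {{f},{a,f},{c,f},{d,f},{a,c,f}}
  V4: {{a},{c},{f},{a,b},{a,c},{a,d},{a,f},{c,d},{c,e},{c,f},{d,f},{a,b,d},{a,c,f},{c,d,e}}
  V12: {{d},{a,b},{a,d},{b,d},{c,d},{d,e},{d,f},{a,b,d},{b,d,e},{c,d,e}}
  V13: {{d,f}}
  V14: {{a,b},{a,d},{a,b,d}} {{c,d},{c,e},{c,d,e}} {{d,f}}
  V23: {{a,f},{a,c,f}} {{d,f}}
  V24: {{a},{a,b},{a,c},{a,d},{a,f},{a,b,d},{a,c,f}} {{c,d},{c,d,e}} {{d,f}}
  V34: {{f},{a,f},{c,f},{d,f},{a,c,f}}
  V123: {{d,f}}
  V124: {{a,b},{a,d},{a,b,d}} {{c,d},{c,d,e}} {{d,f}}
  V134: {{d,f}}
  V234: {{a,f},{a,c,f}} {{d,f}}
  V1234: {{d,f}}
C dims 4,11,7,1; δ0: rk 3, SNF 1^3; δ1: rk 6, SNF 1^6; δ2: rk 1, SNF 1^1
degree 0: 4−3−0 = 1 → Ȟ^0 ≅ Z
degree 1: 11−6−3 = 2 → Ȟ^1 ≅ Z^2
degree 2: 7−1−6 = 0 → Ȟ^2 ≅ 0


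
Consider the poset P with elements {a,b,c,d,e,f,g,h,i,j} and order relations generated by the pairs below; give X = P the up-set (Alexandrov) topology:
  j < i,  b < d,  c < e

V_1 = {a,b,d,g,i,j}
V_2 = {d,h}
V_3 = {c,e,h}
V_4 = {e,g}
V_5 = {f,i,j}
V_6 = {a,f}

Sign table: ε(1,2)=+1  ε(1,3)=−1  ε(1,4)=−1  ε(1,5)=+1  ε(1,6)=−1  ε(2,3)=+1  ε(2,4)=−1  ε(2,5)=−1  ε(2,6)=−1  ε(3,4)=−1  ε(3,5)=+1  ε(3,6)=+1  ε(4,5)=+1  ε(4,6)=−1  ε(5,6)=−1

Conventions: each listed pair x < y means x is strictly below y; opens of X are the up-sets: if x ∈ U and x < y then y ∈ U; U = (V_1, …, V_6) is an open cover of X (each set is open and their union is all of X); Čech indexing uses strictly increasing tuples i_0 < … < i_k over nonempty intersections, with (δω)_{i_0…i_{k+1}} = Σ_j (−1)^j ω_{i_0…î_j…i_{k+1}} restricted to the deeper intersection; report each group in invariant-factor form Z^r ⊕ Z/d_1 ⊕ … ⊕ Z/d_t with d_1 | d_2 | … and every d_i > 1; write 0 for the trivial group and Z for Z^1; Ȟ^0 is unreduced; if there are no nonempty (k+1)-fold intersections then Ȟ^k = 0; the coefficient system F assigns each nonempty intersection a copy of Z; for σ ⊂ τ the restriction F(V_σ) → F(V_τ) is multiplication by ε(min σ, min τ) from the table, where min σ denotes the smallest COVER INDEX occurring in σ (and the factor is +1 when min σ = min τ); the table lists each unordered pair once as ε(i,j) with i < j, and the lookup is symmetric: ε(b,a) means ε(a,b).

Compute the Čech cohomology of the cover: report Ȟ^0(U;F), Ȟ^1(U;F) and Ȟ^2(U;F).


Ȟ^0 = Z,  Ȟ^1 = Z^2,  Ȟ^2 = 0

cover nerve:
  V12={d} V14={g} V15={i,j} V16={a} V23={h} V34={e} V56={f}
C dims 6,7; δ0: rk 5, SNF 1^5
Ȟ^0: (6−5)−0=1 ⇒ Z
Ȟ^1: (7−0)−5=2 ⇒ Z^2
Ȟ^2: (0−0)−0=0 ⇒ 0


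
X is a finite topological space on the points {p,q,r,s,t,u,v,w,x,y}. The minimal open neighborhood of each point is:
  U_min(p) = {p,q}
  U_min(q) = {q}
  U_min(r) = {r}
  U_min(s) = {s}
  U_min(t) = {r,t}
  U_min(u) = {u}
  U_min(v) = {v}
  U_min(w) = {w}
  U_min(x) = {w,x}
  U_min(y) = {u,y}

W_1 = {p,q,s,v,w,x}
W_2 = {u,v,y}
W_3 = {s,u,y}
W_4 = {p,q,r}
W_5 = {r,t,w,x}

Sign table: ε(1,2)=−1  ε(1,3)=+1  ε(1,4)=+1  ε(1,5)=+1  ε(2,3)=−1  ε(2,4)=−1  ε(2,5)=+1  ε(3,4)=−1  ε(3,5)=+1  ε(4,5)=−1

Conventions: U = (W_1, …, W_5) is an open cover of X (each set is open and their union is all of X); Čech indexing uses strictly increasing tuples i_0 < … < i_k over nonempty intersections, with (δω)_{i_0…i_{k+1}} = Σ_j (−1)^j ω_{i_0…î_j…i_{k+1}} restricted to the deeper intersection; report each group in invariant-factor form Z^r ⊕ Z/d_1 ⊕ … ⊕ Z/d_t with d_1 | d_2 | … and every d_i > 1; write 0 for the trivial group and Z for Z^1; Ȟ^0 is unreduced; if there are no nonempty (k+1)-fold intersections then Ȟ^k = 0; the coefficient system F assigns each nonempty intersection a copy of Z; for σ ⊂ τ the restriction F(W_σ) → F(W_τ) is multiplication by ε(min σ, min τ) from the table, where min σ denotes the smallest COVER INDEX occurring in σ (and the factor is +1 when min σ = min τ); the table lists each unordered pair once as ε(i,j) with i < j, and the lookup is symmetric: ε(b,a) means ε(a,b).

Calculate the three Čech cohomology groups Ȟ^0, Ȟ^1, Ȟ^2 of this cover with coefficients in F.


nerve simplices:
  W12={v} W13={s} W14={p,q} W15={w,x} W23={u,y} W45={r}
C dims 5,6; δ0: rk 5, SNF 1^4·2
degree 0: 5−5−0 = 0 → Ȟ^0 ≅ 0
degree 1: 6−0−5 = 1 plus torsion [2] → Ȟ^1 ≅ Z ⊕ Z/2
degree 2: 0−0−0 = 0 → Ȟ^2 ≅ 0

Ȟ^0(U;F) ≅ 0; Ȟ^1(U;F) ≅ Z ⊕ Z/2; Ȟ^2(U;F) ≅ 0


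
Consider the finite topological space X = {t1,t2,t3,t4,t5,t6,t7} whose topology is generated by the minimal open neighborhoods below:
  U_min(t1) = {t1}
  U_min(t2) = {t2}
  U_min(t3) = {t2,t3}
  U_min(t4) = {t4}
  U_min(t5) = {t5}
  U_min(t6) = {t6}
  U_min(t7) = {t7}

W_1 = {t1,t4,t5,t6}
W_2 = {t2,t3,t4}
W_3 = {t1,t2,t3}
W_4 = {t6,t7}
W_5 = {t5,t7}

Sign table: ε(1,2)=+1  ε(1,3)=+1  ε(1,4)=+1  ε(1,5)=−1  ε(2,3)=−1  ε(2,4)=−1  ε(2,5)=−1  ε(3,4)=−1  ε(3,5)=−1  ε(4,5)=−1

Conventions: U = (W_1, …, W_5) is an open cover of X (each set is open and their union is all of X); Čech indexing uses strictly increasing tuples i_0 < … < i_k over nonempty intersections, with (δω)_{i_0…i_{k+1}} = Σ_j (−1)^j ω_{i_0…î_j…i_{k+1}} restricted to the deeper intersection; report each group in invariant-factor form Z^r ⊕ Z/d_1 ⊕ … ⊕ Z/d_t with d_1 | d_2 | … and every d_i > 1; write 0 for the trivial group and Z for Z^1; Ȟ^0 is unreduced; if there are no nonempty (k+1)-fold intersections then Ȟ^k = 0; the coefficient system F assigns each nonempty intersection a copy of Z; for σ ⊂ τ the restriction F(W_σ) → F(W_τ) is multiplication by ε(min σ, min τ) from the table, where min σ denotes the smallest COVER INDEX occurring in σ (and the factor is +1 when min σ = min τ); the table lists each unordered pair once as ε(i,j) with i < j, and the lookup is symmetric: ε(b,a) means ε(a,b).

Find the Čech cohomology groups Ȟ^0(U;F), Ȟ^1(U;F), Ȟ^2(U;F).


nonempty intersections:
  W12={t4} W13={t1} W14={t6} W15={t5} W23={t2,t3} W45={t7}
C dims 5,6; δ0: rk 5, SNF 1^4·2
Ȟ^0: (5−5)−0=0 ⇒ 0
Ȟ^1: (6−0)−5=1 plus torsion [2] ⇒ Z ⊕ Z/2
Ȟ^2: (0−0)−0=0 ⇒ 0

Ȟ^0 ≅ 0; Ȟ^1 ≅ Z ⊕ Z/2; Ȟ^2 ≅ 0


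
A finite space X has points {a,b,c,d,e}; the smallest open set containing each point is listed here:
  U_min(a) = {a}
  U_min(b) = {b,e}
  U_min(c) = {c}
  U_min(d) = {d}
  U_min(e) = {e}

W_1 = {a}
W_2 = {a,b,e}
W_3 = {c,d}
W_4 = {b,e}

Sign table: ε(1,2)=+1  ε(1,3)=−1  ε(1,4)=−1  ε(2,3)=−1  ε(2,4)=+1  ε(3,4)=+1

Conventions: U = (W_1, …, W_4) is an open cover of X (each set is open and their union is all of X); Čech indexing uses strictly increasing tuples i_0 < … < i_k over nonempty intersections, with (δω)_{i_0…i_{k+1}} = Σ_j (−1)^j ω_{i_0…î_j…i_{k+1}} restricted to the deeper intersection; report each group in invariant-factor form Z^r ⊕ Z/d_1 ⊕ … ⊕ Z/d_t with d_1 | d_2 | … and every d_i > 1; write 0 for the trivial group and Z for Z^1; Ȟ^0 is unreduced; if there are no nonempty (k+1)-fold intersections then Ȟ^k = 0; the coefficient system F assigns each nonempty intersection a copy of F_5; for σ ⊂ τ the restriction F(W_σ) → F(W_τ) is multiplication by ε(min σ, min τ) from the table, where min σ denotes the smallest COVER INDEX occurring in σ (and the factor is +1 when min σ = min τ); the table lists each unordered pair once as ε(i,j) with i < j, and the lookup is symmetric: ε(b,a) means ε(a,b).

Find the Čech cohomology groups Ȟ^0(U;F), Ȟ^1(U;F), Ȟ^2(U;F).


nonempty overlaps:
  W12={a} W24={b,e}
C dims 4,2; δ0: rk_F5 2
degree 0: 4−2−0 = 2 → Ȟ^0 ≅ Z/5 ⊕ Z/5
degree 1: 2−0−2 = 0 → Ȟ^1 ≅ 0
degree 2: 0−0−0 = 0 → Ȟ^2 ≅ 0

Ȟ^0 = Z/5 ⊕ Z/5, Ȟ^1 = 0 and Ȟ^2 = 0


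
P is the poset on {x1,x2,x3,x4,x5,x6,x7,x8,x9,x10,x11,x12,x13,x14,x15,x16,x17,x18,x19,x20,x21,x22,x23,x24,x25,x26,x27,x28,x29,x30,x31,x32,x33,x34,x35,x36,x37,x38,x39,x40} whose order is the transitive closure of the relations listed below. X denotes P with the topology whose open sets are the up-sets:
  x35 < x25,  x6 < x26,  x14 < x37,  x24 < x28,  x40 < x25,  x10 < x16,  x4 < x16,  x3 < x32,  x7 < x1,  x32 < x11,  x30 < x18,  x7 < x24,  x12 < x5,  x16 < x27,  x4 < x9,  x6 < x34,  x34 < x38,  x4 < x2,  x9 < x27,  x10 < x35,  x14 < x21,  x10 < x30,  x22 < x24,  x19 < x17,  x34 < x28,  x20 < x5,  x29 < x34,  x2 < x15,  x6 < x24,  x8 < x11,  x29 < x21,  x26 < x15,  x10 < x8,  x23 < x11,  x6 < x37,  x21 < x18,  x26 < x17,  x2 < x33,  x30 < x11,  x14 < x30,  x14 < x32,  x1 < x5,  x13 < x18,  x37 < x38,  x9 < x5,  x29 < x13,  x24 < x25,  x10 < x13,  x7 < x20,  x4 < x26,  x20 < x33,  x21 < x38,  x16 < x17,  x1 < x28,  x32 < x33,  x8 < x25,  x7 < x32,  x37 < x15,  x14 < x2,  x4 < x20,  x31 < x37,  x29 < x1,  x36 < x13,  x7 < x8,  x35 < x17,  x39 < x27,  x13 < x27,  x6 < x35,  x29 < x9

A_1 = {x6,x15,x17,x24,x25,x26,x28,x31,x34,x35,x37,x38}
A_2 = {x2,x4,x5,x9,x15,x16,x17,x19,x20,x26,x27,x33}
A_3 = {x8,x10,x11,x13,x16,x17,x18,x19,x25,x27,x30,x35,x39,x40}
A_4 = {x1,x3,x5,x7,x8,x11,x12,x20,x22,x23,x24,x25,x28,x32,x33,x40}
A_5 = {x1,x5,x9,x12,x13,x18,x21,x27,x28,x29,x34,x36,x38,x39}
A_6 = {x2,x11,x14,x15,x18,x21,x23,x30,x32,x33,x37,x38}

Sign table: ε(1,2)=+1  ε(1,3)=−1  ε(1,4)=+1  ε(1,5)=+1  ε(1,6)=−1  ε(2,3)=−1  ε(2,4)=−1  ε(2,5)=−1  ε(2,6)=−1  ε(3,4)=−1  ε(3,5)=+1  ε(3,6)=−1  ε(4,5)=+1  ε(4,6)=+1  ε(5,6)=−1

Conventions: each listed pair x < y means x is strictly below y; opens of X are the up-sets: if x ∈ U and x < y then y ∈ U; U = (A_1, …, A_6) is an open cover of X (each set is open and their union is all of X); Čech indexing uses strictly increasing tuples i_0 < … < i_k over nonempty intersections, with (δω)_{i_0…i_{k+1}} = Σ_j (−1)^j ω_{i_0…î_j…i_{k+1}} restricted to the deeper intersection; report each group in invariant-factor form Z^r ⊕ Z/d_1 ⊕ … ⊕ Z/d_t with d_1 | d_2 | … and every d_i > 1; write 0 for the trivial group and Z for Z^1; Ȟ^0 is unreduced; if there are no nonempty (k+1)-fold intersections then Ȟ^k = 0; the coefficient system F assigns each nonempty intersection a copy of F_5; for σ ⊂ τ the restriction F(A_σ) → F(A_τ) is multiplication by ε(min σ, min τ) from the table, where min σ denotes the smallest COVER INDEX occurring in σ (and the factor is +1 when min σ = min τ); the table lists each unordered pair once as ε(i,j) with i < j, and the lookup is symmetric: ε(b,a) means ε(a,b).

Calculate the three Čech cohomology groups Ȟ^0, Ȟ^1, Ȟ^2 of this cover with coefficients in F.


Ȟ^0 = 0, Ȟ^1 = 0 and Ȟ^2 = Z/5

nerve of the cover:
  A12={x15,x17,x26} A13={x17,x25,x35} A14={x24,x25,x28} A15={x28,x34,x38} A16={x15,x37,x38} A23={x16,x17,x19,x27} A24={x5,x20,x33} A25={x5,x9,x27} A26={x2,x15,x33} A34={x8,x11,x25,x40} A35={x13,x18,x27,x39} A36={x11,x18,x30} A45={x1,x5,x12,x28} A46={x11,x23,x32,x33} A56={x18,x21,x38}
  A123={x17} A126={x15} A134={x25} A145={x28} A156={x38} A235={x27} A245={x5} A246={x33} A346={x11} A356={x18}
C dims 6,15,10; δ0: rk_F5 6; δ1: rk_F5 9
Ȟ^0 = (6 − 6) − 0 = 0, so Ȟ^0 ≅ 0
Ȟ^1 = (15 − 9) − 6 = 0, so Ȟ^1 ≅ 0
Ȟ^2 = (10 − 0) − 9 = 1, so Ȟ^2 ≅ Z/5


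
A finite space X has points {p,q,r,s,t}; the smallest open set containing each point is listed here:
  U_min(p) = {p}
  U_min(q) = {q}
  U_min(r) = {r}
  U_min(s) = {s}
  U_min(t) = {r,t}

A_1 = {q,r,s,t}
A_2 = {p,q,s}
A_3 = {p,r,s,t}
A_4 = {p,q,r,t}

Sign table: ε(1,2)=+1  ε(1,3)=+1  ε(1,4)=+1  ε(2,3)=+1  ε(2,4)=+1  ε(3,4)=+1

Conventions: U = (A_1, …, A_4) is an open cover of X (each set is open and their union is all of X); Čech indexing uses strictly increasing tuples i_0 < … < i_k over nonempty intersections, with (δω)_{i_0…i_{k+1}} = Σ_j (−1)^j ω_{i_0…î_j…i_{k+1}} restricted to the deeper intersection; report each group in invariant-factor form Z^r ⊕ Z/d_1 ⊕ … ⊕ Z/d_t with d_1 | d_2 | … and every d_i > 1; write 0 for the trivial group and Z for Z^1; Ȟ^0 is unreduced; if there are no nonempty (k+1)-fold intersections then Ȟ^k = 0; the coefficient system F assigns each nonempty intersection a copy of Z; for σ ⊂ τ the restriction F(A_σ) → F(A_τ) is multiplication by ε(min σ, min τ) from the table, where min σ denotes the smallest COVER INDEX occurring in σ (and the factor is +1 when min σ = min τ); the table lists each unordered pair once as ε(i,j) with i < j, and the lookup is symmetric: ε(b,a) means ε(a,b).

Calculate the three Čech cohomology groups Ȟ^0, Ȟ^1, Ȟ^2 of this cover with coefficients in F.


Ȟ^0 ≅ Z, Ȟ^1 ≅ 0 and Ȟ^2 ≅ Z

nonempty overlaps:
  A12={q,s} A13={r,s,t} A14={q,r,t} A23={p,s} A24={p,q} A34={p,r,t}
  A123={s} A124={q} A134={r,t} A234={p}
C dims 4,6,4; δ0: rk 3, SNF 1^3; δ1: rk 3, SNF 1^3
degree 0: 4−3−0 = 1 → Ȟ^0 ≅ Z
degree 1: 6−3−3 = 0 → Ȟ^1 ≅ 0
degree 2: 4−0−3 = 1 → Ȟ^2 ≅ Z


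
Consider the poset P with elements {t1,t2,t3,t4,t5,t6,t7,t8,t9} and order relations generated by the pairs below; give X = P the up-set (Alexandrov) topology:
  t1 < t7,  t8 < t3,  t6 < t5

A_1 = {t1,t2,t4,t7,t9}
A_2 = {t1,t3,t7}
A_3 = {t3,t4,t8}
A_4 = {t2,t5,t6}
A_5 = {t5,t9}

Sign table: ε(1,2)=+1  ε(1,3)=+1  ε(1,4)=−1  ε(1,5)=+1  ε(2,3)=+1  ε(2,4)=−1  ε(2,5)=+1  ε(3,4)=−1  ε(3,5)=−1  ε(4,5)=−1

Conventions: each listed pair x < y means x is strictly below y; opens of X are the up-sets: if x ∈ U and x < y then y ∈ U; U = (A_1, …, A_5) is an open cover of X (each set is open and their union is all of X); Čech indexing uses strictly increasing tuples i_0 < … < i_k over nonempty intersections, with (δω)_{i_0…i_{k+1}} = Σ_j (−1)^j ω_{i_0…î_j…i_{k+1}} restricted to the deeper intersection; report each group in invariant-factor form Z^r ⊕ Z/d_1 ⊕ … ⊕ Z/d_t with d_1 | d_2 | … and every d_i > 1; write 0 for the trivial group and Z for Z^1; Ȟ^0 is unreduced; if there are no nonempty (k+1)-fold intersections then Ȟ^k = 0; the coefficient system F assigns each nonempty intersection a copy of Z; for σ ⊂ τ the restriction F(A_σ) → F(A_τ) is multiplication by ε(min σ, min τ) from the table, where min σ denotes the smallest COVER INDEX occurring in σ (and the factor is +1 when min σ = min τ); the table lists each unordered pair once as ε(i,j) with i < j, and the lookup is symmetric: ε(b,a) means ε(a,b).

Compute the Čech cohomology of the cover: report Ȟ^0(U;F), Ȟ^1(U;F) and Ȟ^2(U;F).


cover nerve:
  A12={t1,t7} A13={t4} A14={t2} A15={t9} A23={t3} A45={t5}
C dims 5,6; δ0: rk 4, SNF 1^4
Ȟ^0: (5−4)−0=1 ⇒ Z
Ȟ^1: (6−0)−4=2 ⇒ Z^2
Ȟ^2: (0−0)−0=0 ⇒ 0

Ȟ^0(U;F) ≅ Z, Ȟ^1(U;F) ≅ Z^2, Ȟ^2(U;F) ≅ 0
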